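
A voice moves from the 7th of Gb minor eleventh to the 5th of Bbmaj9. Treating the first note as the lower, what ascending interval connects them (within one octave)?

The 7th of Gb minor eleventh is Fb; the 5th of Bbmaj9 is F.
1 letter names make it a unison; at 1 semitone (a half step wider than perfect) the quality is augmented.

augmented unison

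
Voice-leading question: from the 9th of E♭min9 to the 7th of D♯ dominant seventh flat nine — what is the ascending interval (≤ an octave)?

E♭min9 has F as its 9th, and D♯ dominant seventh flat nine has C♯ as its 7th.
From F to C♯: 8 semitones over a fifth = augmented.

A5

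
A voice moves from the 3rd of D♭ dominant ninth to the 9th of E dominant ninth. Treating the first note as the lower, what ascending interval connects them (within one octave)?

augmented unison

The 3rd of D♭ dominant ninth is F; the 9th of E dominant ninth is F♯.
F up to F♯ is 1 semitone, a half step wider than a perfect unison, so the interval is augmented.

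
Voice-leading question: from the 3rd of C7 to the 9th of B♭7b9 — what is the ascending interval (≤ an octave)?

diminished sixth

The 3rd of C7 is E; the 9th of B♭7b9 is C♭.
From E to C♭: 7 semitones over a sixth = diminished.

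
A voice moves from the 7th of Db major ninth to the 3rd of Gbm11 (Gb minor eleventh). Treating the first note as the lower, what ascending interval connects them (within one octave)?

diminished seventh

The 7th of Db major ninth is C; the 3rd of Gbm11 (Gb minor eleventh) is Bbb.
From C to Bbb: 9 semitones over a seventh = diminished.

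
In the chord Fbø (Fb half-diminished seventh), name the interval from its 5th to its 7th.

Fbm7b5: Fb Abb Cbb Ebb.
That puts Cbb below Ebb.
From Cbb to Ebb is 4 semitones, exactly the major third.

major third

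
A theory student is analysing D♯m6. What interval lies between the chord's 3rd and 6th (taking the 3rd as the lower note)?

The chord tones of D♯min6 (D♯ minor sixth) are D♯, F♯, A♯, B♯.
3rd = F♯; 6th = B♯.
From F♯ to B♯: 6 semitones over a fourth = augmented.

A4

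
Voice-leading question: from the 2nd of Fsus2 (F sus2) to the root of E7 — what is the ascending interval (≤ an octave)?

The 2nd of Fsus2 (F sus2) is G; the root of E7 is E.
Counting 6 letters and 9 half steps from G gives a major sixth.

M6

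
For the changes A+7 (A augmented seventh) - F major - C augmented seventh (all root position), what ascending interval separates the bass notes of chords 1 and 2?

The roots are A and F.
A up to F is 8 semitones, a half step narrower than a major sixth, so the interval is minor.

minor sixth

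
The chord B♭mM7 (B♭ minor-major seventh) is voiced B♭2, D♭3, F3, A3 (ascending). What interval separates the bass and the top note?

major seventh

The outer voices are B♭2 and A3.
From B♭ to A is 11 semitones, exactly the major seventh.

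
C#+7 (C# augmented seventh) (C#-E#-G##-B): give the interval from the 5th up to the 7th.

5th = G##; 7th = B.
From G## to B: 2 semitones over a third = diminished.

diminished third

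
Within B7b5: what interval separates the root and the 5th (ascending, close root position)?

diminished 5th

B7b5 (B dominant seventh flat five) is spelled B–D#–F–A.
That puts B below F.
B up to F is 6 semitones, a half step narrower than a perfect fifth, so the interval is diminished.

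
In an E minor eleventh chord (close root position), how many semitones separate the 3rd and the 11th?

The chord tones of Em11 are E, G, B, D, F#, A.
G to A is a major ninth: 14 semitones.

14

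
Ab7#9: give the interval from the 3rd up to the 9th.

Ab7#9 (Ab dominant seventh sharp nine): Ab, C, Eb, Gb, B.
The 3rd is C and the 9th is B.
Counting 7 letters and 11 half steps from C gives a major seventh.

major seventh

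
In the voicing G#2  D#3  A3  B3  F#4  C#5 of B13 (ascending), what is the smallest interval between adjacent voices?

Adjacent intervals: G#2→D#3 = perfect fifth; D#3→A3 = diminished fifth; A3→B3 = major second; B3→F#4 = perfect fifth; F#4→C#5 = perfect fifth.
The smallest is A3 to B3, a major second (2 semitones).

major second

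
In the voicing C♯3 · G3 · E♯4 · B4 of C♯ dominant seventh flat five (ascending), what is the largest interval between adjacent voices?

augmented sixth

Adjacent intervals: C♯3→G3 = diminished fifth; G3→E♯4 = augmented sixth; E♯4→B4 = diminished fifth.
The largest is G3 to E♯4, an augmented sixth (10 semitones).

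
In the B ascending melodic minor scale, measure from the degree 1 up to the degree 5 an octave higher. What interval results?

perfect twelfth

B melodic minor: B C# D E F# G# A#.
So we need the interval from B up to F#.
From B to F# is 19 semitones, exactly the perfect twelfth.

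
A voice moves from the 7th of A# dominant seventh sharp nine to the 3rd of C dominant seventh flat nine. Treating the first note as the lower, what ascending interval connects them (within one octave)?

The 7th of A# dominant seventh sharp nine is G#; the 3rd of C dominant seventh flat nine is E.
6 letter names make it a sixth; at 8 semitones (a half step narrower than major) the quality is minor.

minor sixth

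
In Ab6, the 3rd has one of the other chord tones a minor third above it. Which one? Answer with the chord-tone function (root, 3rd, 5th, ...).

The chord tones of Ab6 (Ab major sixth) are Ab, C, Eb, F.
The 3rd is C. A minor third above C is Eb.
Eb is the chord's 5th.

5th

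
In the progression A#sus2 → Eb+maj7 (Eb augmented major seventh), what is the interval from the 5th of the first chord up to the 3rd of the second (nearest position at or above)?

diminished 3rd

The 5th of A#sus2 is E#; the 3rd of Eb+maj7 (Eb augmented major seventh) is G.
E# up to G is 2 semitones, a whole step narrower than a major third, so the interval is diminished.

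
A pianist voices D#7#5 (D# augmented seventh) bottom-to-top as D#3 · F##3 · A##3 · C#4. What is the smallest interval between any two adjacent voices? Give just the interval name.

diminished third

Adjacent intervals: D#3→F##3 = major third; F##3→A##3 = major third; A##3→C#4 = diminished third.
The smallest is A##3 to C#4, a diminished third (2 semitones).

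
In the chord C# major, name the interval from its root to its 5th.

C# major is spelled C#-E#-G#.
The root is C# and the 5th is G#.
Counting 5 letters and 7 half steps from C# gives a perfect fifth.

perfect 5th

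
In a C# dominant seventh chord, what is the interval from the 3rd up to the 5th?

C# dominant seventh: C#–E#–G#–B.
3rd = E#; 5th = G#.
3 letter names make it a third; at 3 semitones (a half step narrower than major) the quality is minor.

minor third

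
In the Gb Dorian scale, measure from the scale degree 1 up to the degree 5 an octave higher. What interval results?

Spelling the Gb Dorian scale: Gb Ab Bbb Cb Db Eb Fb.
Scale degree 1 = Gb; scale degree 5 (up an octave) = Db.
Gb up to Db spans 12 letter names and 19 semitones — a perfect twelfth.

perfect twelfth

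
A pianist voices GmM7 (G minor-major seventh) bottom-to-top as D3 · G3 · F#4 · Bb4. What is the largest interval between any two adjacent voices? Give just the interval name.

major seventh

Adjacent intervals: D3→G3 = perfect fourth; G3→F#4 = major seventh; F#4→Bb4 = diminished fourth.
The largest is G3 to F#4, a major seventh (11 semitones).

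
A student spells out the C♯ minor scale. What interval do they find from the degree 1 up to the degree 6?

The scale runs C♯ D♯ E F♯ G♯ A B.
That puts C♯ below A.
From C♯ to A: 8 semitones over a sixth = minor.

minor sixth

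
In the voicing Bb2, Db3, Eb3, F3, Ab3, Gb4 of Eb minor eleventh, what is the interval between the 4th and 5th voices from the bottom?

minor third

Those voices are F3 and Ab3.
3 letter names make it a third; at 3 semitones (a half step narrower than major) the quality is minor.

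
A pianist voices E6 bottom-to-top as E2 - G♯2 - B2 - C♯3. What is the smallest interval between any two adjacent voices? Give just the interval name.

Adjacent intervals: E2→G♯2 = major third; G♯2→B2 = minor third; B2→C♯3 = major second.
The smallest is B2 to C♯3, a major second (2 semitones).

M2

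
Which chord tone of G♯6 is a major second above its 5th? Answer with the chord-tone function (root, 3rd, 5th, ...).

6th

Spelling the chord: G♯–B♯–D♯–E♯.
The 5th is D♯. A major second above D♯ is E♯.
E♯ is the chord's 6th.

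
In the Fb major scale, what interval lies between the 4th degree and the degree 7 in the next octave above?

A11

Fb major: Fb Gb Ab Bbb Cb Db Eb.
4th degree = Bbb; degree 7 (up an octave) = Eb.
11 letter names make it an eleventh; at 18 semitones (a half step wider than perfect) the quality is augmented.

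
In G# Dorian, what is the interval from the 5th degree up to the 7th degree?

The scale runs G# A# B C# D# E# F#.
So we need the interval from D# up to F#.
D# up to F# is 3 semitones, a half step narrower than a major third, so the interval is minor.

minor 3rd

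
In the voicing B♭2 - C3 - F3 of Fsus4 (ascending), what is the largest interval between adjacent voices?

Adjacent intervals: B♭2→C3 = major second; C3→F3 = perfect fourth.
The largest is C3 to F3, a perfect fourth (5 semitones).

perfect fourth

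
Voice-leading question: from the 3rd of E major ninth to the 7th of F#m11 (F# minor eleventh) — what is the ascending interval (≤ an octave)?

The 3rd of E major ninth is G#; the 7th of F#m11 (F# minor eleventh) is E.
6 letter names make it a sixth; at 8 semitones (a half step narrower than major) the quality is minor.

minor 6th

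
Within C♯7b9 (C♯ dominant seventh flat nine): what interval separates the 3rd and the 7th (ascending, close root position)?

Spelling the chord: C♯–E♯–G♯–B–D.
The 3rd is E♯ and the 7th is B.
5 letter names make it a fifth; at 6 semitones (a half step narrower than perfect) the quality is diminished.

diminished 5th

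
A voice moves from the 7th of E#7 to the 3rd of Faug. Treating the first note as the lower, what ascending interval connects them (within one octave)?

diminished fifth

The 7th of E#7 is D#; the 3rd of Faug is A.
D# up to A is 6 semitones, a half step narrower than a perfect fifth, so the interval is diminished.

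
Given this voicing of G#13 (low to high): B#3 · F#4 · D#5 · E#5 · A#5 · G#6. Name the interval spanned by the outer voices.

The outer voices are B#3 and G#6.
From B# to G#: 32 semitones over a 20th = minor.

minor 20th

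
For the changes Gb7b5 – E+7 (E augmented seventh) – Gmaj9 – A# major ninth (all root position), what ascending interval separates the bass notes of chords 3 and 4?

A2

The roots are G and A#.
From G to A#: 3 semitones over a second = augmented.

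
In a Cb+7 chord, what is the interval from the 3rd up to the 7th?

Cb7#5: Cb–Eb–G–Bbb.
That puts Eb below Bbb.
5 letter names make it a fifth; at 6 semitones (a half step narrower than perfect) the quality is diminished.

diminished fifth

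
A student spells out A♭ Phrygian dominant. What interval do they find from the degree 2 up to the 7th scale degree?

Spelling A♭ Phrygian dominant: A♭ B𝄫 C D♭ E♭ F♭ G♭.
So we need the interval from B𝄫 up to G♭.
From B𝄫 to G♭ is 9 semitones, exactly the major sixth.

major sixth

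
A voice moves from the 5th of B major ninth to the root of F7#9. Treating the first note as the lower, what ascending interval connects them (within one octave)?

diminished octave

The 5th of B major ninth is F#; the root of F7#9 is F.
From F# to F: 11 semitones over an octave = diminished.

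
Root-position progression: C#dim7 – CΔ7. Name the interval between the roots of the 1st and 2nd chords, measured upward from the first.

The roots are C# and C.
8 letter names make it an octave; at 11 semitones (a half step narrower than perfect) the quality is diminished.

d8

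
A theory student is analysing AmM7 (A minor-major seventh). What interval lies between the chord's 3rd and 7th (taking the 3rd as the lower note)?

Am(maj7) is spelled A, C, E, G#.
That puts C below G#.
5 letter names make it a fifth; at 8 semitones (a half step wider than perfect) the quality is augmented.

augmented fifth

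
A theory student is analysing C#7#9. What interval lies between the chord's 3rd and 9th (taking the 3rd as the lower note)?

The chord tones of C#7#9 are C#–E#–G#–B–D##.
So we need the interval from E# up to D##.
From E# to D## is 11 semitones, exactly the major seventh.

major seventh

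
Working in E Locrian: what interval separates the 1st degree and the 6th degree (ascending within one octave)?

The scale runs E F G A B♭ C D.
So we need the interval from E up to C.
6 letter names make it a sixth; at 8 semitones (a half step narrower than major) the quality is minor.

minor sixth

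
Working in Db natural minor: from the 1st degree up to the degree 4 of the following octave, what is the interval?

The scale runs Db Eb Fb Gb Ab Bbb Cb.
That puts Db below Gb.
From Db to Gb is 17 semitones, exactly the perfect eleventh.

P11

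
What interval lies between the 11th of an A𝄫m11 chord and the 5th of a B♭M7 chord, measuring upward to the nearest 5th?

augmented third

The 11th of A𝄫m11 is D𝄫; the 5th of B♭M7 is F.
3 letter names make it a third; at 5 semitones (a half step wider than major) the quality is augmented.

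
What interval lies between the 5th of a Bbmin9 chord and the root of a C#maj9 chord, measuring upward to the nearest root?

The 5th of Bbmin9 is F; the root of C#maj9 is C#.
5 letter names make it a fifth; at 8 semitones (a half step wider than perfect) the quality is augmented.

augmented fifth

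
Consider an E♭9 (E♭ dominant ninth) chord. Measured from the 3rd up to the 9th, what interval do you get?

E♭9 is spelled E♭–G–B♭–D♭–F.
That puts G below F.
G up to F is 10 semitones, a half step narrower than a major seventh, so the interval is minor.

minor seventh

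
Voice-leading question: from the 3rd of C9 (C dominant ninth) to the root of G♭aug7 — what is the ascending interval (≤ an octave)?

diminished third

C9 (C dominant ninth) has E as its 3rd, and G♭aug7 has G♭ as its root.
E up to G♭ is 2 semitones, a whole step narrower than a major third, so the interval is diminished.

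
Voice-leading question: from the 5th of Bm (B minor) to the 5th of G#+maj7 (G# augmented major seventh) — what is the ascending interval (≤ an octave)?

Bm (B minor) has F# as its 5th, and G#+maj7 (G# augmented major seventh) has D## as its 5th.
From F# to D##: 10 semitones over a sixth = augmented.

A6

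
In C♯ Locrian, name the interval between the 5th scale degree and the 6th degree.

major 2nd

Spelling C♯ Locrian: C♯ D E F♯ G A B.
5th scale degree = G; 6th degree = A.
Counting 2 letters and 2 half steps from G gives a major second.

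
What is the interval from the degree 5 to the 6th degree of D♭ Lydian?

D♭ lydian: D♭ E♭ F G A♭ B♭ C.
That puts A♭ below B♭.
From A♭ to B♭ is 2 semitones, exactly the major second.

major second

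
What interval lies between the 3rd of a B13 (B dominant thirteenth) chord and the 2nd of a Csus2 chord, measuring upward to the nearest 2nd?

The 3rd of B13 (B dominant thirteenth) is D#; the 2nd of Csus2 is D.
D# up to D is 11 semitones, a half step narrower than a perfect octave, so the interval is diminished.

diminished 8th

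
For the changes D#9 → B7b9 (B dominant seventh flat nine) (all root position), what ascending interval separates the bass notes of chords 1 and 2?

minor 6th

The roots are D# and B.
From D# to B: 8 semitones over a sixth = minor.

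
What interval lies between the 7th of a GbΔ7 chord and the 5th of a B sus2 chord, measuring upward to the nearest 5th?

augmented unison

The 7th of GbΔ7 is F; the 5th of B sus2 is F#.
F up to F# is 1 semitone, a half step wider than a perfect unison, so the interval is augmented.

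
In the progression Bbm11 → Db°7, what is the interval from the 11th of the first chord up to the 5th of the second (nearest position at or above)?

The 11th of Bbm11 is Eb; the 5th of Db°7 is Abb.
From Eb to Abb: 4 semitones over a fourth = diminished.

diminished fourth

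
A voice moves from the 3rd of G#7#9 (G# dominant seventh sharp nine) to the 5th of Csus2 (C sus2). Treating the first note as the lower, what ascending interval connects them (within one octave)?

diminished 6th

G#7#9 (G# dominant seventh sharp nine) has B# as its 3rd, and Csus2 (C sus2) has G as its 5th.
From B# to G: 7 semitones over a sixth = diminished.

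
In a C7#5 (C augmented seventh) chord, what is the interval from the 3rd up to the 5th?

C7#5 is spelled C, E, G#, Bb.
The 3rd is E and the 5th is G#.
From E to G# is 4 semitones, exactly the major third.

major 3rd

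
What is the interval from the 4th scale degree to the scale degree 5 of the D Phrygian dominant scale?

Spelling the D Phrygian dominant scale: D E♭ F♯ G A B♭ C.
4th scale degree = G; 5th degree = A.
G up to A spans 2 letter names and 2 semitones — a major second.

major second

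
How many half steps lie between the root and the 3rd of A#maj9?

4

A#maj9 (A# major ninth) is spelled A#, C##, E#, G##, B#.
A# to C## is a major third: 4 semitones.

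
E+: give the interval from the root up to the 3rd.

Eaug (E augmented): E, G♯, B♯.
So we need the interval from E up to G♯.
E up to G♯ spans 3 letter names and 4 semitones — a major third.

major third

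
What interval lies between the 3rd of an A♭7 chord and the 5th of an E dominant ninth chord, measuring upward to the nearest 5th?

A♭7 has C as its 3rd, and E dominant ninth has B as its 5th.
Counting 7 letters and 11 half steps from C gives a major seventh.

M7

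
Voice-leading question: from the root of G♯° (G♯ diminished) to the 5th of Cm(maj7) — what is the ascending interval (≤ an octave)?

diminished octave

G♯° (G♯ diminished) has G♯ as its root, and Cm(maj7) has G as its 5th.
From G♯ to G: 11 semitones over an octave = diminished.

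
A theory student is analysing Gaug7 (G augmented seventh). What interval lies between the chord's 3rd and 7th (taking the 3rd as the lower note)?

The chord tones of G+7 are G, B, D♯, F.
That puts B below F.
5 letter names make it a fifth; at 6 semitones (a half step narrower than perfect) the quality is diminished.

diminished 5th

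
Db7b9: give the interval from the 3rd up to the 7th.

diminished fifth

The chord tones of Db7b9 are Db-F-Ab-Cb-Ebb.
So we need the interval from F up to Cb.
F up to Cb is 6 semitones, a half step narrower than a perfect fifth, so the interval is diminished.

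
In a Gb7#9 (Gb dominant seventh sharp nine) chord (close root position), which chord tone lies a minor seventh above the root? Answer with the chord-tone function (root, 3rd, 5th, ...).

7th

The chord tones of Gb7#9 (Gb dominant seventh sharp nine) are Gb–Bb–Db–Fb–A.
The root is Gb. A minor seventh above Gb is Fb.
Fb is the chord's 7th.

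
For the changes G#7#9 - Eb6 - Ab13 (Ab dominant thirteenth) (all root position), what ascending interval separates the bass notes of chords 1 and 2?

The roots are G# and Eb.
From G# to Eb: 7 semitones over a sixth = diminished.

diminished 6th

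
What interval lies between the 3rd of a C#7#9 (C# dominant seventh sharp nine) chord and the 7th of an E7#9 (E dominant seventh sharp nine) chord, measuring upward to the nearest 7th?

d7

C#7#9 (C# dominant seventh sharp nine) has E# as its 3rd, and E7#9 (E dominant seventh sharp nine) has D as its 7th.
From E# to D: 9 semitones over a seventh = diminished.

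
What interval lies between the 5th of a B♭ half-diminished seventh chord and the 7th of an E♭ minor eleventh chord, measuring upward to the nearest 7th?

The 5th of B♭ half-diminished seventh is F♭; the 7th of E♭ minor eleventh is D♭.
F♭ up to D♭ spans 6 letter names and 9 semitones — a major sixth.

major 6th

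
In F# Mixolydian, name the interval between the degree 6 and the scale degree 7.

minor second

The scale runs F# G# A# B C# D# E.
Degree 6 = D#; scale degree 7 = E.
D# up to E is 1 semitone, a half step narrower than a major second, so the interval is minor.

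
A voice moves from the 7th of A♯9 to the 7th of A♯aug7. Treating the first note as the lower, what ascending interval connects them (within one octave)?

perfect unison

The 7th of A♯9 is G♯; the 7th of A♯aug7 is G♯.
From G♯ to G♯ is 0 semitones, exactly the perfect unison.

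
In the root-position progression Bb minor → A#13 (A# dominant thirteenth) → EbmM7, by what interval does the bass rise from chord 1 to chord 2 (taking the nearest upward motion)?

The roots are Bb and A#.
From Bb to A#: 12 semitones over a seventh = augmented.

augmented 7th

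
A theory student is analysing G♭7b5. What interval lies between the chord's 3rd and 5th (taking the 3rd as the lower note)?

G♭7b5 (G♭ dominant seventh flat five) is spelled G♭ B♭ D𝄫 F♭.
3rd = B♭; 5th = D𝄫.
From B♭ to D𝄫: 2 semitones over a third = diminished.

d3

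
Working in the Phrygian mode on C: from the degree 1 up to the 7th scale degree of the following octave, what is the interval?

m14

The scale runs C Db Eb F G Ab Bb.
So we need the interval from C up to Bb.
14 letter names make it a fourteenth; at 22 semitones (a half step narrower than major) the quality is minor.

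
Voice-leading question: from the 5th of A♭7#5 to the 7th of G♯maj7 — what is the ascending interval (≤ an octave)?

augmented 2nd

The 5th of A♭7#5 is E; the 7th of G♯maj7 is F𝄪.
2 letter names make it a second; at 3 semitones (a half step wider than major) the quality is augmented.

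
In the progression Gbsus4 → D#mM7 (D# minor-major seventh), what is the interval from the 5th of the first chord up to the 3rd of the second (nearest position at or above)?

Gbsus4 has Db as its 5th, and D#mM7 (D# minor-major seventh) has F# as its 3rd.
3 letter names make it a third; at 5 semitones (a half step wider than major) the quality is augmented.

A3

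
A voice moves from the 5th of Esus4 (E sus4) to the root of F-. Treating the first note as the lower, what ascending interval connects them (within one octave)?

diminished fifth

The 5th of Esus4 (E sus4) is B; the root of F- is F.
B up to F is 6 semitones, a half step narrower than a perfect fifth, so the interval is diminished.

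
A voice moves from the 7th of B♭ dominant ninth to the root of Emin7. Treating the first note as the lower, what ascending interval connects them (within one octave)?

A5

The 7th of B♭ dominant ninth is A♭; the root of Emin7 is E.
A♭ up to E is 8 semitones, a half step wider than a perfect fifth, so the interval is augmented.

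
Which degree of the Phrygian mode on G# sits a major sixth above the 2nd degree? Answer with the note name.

The scale is G# A B C# D# E F#.
The 2nd degree is A; a major sixth above that is F# — scale degree 7.

F#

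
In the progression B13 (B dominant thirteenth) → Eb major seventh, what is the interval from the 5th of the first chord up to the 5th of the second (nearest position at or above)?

diminished fourth

B13 (B dominant thirteenth) has F# as its 5th, and Eb major seventh has Bb as its 5th.
From F# to Bb: 4 semitones over a fourth = diminished.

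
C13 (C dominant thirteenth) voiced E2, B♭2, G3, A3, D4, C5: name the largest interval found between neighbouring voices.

m7

Adjacent intervals: E2→B♭2 = diminished fifth; B♭2→G3 = major sixth; G3→A3 = major second; A3→D4 = perfect fourth; D4→C5 = minor seventh.
The largest is D4 to C5, a minor seventh (10 semitones).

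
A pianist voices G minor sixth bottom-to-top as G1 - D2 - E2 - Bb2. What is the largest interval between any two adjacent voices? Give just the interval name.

Adjacent intervals: G1→D2 = perfect fifth; D2→E2 = major second; E2→Bb2 = diminished fifth.
The largest is G1 to D2, a perfect fifth (7 semitones).

P5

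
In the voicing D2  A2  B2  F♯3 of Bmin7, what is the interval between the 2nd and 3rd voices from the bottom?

major 2nd

Those voices are A2 and B2.
From A to B is 2 semitones, exactly the major second.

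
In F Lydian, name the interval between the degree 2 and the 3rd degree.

Spelling F Lydian: F G A B C D E.
The degree 2 is G and the 3rd degree is A.
From G to A is 2 semitones, exactly the major second.

major 2nd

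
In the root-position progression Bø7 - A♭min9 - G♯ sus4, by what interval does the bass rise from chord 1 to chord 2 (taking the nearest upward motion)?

The roots are B and A♭.
From B to A♭: 9 semitones over a seventh = diminished.

d7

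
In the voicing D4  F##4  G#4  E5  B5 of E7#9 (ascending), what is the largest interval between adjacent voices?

Adjacent intervals: D4→F##4 = augmented third; F##4→G#4 = minor second; G#4→E5 = minor sixth; E5→B5 = perfect fifth.
The largest is G#4 to E5, a minor sixth (8 semitones).

minor sixth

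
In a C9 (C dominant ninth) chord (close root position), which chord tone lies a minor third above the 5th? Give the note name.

Bb

The chord tones of C9 (C dominant ninth) are C-E-G-B♭-D.
The 5th is G. A minor third above G is B♭.
B♭ is the chord's 7th.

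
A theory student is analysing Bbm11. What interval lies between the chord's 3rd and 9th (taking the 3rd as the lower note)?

Spelling the chord: Bb–Db–F–Ab–C–Eb.
3rd = Db; 9th = C.
Db up to C spans 7 letter names and 11 semitones — a major seventh.

M7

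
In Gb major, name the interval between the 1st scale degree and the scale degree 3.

major third

Spelling Gb major: Gb Ab Bb Cb Db Eb F.
The 1st scale degree is Gb and the 3rd scale degree is Bb.
From Gb to Bb is 4 semitones, exactly the major third.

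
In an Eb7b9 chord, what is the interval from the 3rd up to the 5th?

minor third

Spelling the chord: Eb, G, Bb, Db, Fb.
That puts G below Bb.
From G to Bb: 3 semitones over a third = minor.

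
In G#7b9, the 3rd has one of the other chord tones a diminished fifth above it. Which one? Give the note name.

F#

The chord tones of G# dominant seventh flat nine are G#–B#–D#–F#–A.
The 3rd is B#. A diminished fifth above B# is F#.
F# is the chord's 7th.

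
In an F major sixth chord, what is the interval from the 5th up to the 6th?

Spelling the chord: F-A-C-D.
So we need the interval from C up to D.
From C to D is 2 semitones, exactly the major second.

major second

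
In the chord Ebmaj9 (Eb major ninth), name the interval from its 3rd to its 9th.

minor seventh

Ebmaj9 is spelled Eb, G, Bb, D, F.
That puts G below F.
7 letter names make it a seventh; at 10 semitones (a half step narrower than major) the quality is minor.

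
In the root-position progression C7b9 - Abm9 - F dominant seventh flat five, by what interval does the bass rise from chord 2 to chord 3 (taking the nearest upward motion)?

M6

The roots are Ab and F.
Counting 6 letters and 9 half steps from Ab gives a major sixth.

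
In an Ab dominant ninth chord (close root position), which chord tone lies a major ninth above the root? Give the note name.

Bb

Ab dominant ninth: Ab–C–Eb–Gb–Bb.
The root is Ab. A major ninth above Ab is Bb.
Bb is the chord's 9th.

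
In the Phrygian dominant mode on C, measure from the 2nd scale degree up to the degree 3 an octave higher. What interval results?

The scale runs C Db E F G Ab Bb.
So we need the interval from Db up to E.
Db up to E is 15 semitones, a half step wider than a major ninth, so the interval is augmented.

augmented 9th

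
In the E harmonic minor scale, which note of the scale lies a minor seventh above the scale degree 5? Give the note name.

A

The scale is E F# G A B C D#.
The scale degree 5 is B; a minor seventh above that is A — scale degree 4.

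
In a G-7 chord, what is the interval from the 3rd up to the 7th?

G minor seventh is spelled G, Bb, D, F.
That puts Bb below F.
Bb up to F spans 5 letter names and 7 semitones — a perfect fifth.

perfect fifth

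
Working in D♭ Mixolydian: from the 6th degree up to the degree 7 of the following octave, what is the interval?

Spelling D♭ Mixolydian: D♭ E♭ F G♭ A♭ B♭ C♭.
That puts B♭ below C♭.
9 letter names make it a ninth; at 13 semitones (a half step narrower than major) the quality is minor.

minor ninth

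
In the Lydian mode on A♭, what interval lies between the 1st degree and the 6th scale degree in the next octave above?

The scale runs A♭ B♭ C D E♭ F G.
That puts A♭ below F.
From A♭ to F is 21 semitones, exactly the major thirteenth.

M13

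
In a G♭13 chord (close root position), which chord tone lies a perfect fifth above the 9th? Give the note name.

G♭ dominant thirteenth: G♭ B♭ D♭ F♭ A♭ E♭.
The 9th is A♭. A perfect fifth above A♭ is E♭.
E♭ is the chord's 13th.

Eb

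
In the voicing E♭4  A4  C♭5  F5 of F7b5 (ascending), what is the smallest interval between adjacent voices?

Adjacent intervals: E♭4→A4 = augmented fourth; A4→C♭5 = diminished third; C♭5→F5 = augmented fourth.
The smallest is A4 to C♭5, a diminished third (2 semitones).

diminished third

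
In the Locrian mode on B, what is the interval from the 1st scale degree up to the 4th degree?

B locrian: B C D E F G A.
The 1st scale degree is B and the scale degree 4 is E.
Counting 4 letters and 5 half steps from B gives a perfect fourth.

perfect 4th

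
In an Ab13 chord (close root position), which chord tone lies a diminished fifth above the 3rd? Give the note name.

Gb

Spelling the chord: Ab, C, Eb, Gb, Bb, F.
The 3rd is C. A diminished fifth above C is Gb.
Gb is the chord's 7th.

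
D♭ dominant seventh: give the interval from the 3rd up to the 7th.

D♭7: D♭–F–A♭–C♭.
So we need the interval from F up to C♭.
From F to C♭: 6 semitones over a fifth = diminished.
This 3–7 tritone is the characteristic tension at the heart of the dominant sound.

d5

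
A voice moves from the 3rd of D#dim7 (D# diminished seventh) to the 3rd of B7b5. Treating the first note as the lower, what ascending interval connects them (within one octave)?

The 3rd of D#dim7 (D# diminished seventh) is F#; the 3rd of B7b5 is D#.
F# up to D# spans 6 letter names and 9 semitones — a major sixth.

major 6th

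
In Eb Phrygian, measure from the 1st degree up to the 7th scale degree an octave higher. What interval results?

minor fourteenth

Spelling Eb Phrygian: Eb Fb Gb Ab Bb Cb Db.
That puts Eb below Db.
From Eb to Db: 22 semitones over a fourteenth = minor.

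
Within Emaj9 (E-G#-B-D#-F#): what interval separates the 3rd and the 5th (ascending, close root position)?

minor third

So we need the interval from G# up to B.
G# up to B is 3 semitones, a half step narrower than a major third, so the interval is minor.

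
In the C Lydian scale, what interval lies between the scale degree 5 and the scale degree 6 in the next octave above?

The scale runs C D E F# G A B.
Scale degree 5 = G; degree 6 (up an octave) = A.
G up to A spans 9 letter names and 14 semitones — a major ninth.

major ninth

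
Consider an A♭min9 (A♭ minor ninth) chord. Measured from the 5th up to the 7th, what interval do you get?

A♭m9: A♭, C♭, E♭, G♭, B♭.
5th = E♭; 7th = G♭.
From E♭ to G♭: 3 semitones over a third = minor.

minor third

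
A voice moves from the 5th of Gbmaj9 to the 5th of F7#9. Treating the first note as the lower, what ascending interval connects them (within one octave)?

Gbmaj9 has Db as its 5th, and F7#9 has C as its 5th.
From Db to C is 11 semitones, exactly the major seventh.

major 7th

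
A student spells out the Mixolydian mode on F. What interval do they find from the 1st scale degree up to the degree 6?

major sixth

Spelling the Mixolydian mode on F: F G A Bb C D Eb.
The 1st scale degree is F and the scale degree 6 is D.
F up to D spans 6 letter names and 9 semitones — a major sixth.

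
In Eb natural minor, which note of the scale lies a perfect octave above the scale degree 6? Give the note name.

The scale is Eb F Gb Ab Bb Cb Db.
The scale degree 6 is Cb; a perfect octave above that is Cb — scale degree 6.

Cb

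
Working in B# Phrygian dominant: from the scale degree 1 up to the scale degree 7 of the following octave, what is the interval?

B# phrygian dominant: B# C# D## E# F## G# A#.
Scale degree 1 = B#; 7th degree (up an octave) = A#.
B# up to A# is 22 semitones, a half step narrower than a major fourteenth, so the interval is minor.

minor fourteenth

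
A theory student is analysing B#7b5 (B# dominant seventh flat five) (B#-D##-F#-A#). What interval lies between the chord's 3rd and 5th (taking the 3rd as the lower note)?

diminished third

The 3rd is D## and the 5th is F#.
D## up to F# is 2 semitones, a whole step narrower than a major third, so the interval is diminished.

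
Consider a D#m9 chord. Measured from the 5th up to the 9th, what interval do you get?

perfect 5th

D#min9: D#–F#–A#–C#–E#.
So we need the interval from A# up to E#.
From A# to E# is 7 semitones, exactly the perfect fifth.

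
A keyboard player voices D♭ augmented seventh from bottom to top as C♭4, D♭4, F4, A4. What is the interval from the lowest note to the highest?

augmented sixth

The outer voices are C♭4 and A4.
C♭ up to A is 10 semitones, a half step wider than a major sixth, so the interval is augmented.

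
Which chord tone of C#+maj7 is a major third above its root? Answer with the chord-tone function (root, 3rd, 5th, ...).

3rd

The chord tones of C# augmented major seventh are C# E# G## B#.
The root is C#. A major third above C# is E#.
E# is the chord's 3rd.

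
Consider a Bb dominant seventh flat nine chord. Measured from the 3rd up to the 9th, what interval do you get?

d7

The chord tones of Bb7b9 (Bb dominant seventh flat nine) are Bb D F Ab Cb.
That puts D below Cb.
From D to Cb: 9 semitones over a seventh = diminished.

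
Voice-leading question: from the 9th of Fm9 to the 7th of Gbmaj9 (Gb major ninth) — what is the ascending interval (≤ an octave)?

minor seventh

The 9th of Fm9 is G; the 7th of Gbmaj9 (Gb major ninth) is F.
7 letter names make it a seventh; at 10 semitones (a half step narrower than major) the quality is minor.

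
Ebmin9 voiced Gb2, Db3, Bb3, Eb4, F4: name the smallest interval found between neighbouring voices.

Adjacent intervals: Gb2→Db3 = perfect fifth; Db3→Bb3 = major sixth; Bb3→Eb4 = perfect fourth; Eb4→F4 = major second.
The smallest is Eb4 to F4, a major second (2 semitones).

M2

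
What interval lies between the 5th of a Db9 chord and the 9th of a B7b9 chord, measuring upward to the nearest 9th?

The 5th of Db9 is Ab; the 9th of B7b9 is C.
Ab up to C spans 3 letter names and 4 semitones — a major third.

M3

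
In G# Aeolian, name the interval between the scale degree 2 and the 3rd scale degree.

minor second

The scale runs G# A# B C# D# E F#.
Scale degree 2 = A#; 3rd degree = B.
2 letter names make it a second; at 1 semitone (a half step narrower than major) the quality is minor.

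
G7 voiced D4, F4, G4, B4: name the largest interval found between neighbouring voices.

Adjacent intervals: D4→F4 = minor third; F4→G4 = major second; G4→B4 = major third.
The largest is G4 to B4, a major third (4 semitones).

major third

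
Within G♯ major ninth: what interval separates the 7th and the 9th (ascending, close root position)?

minor third

G♯maj9: G♯-B♯-D♯-F𝄪-A♯.
So we need the interval from F𝄪 up to A♯.
F𝄪 up to A♯ is 3 semitones, a half step narrower than a major third, so the interval is minor.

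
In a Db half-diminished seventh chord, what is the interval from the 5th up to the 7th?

Spelling the chord: Db, Fb, Abb, Cb.
5th = Abb; 7th = Cb.
From Abb to Cb is 4 semitones, exactly the major third.

M3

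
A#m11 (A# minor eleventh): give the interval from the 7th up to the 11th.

The chord tones of A# minor eleventh are A#–C#–E#–G#–B#–D#.
So we need the interval from G# up to D#.
Counting 5 letters and 7 half steps from G# gives a perfect fifth.

P5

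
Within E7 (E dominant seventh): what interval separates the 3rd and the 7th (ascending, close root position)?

Spelling the chord: E-G#-B-D.
The 3rd is G# and the 7th is D.
5 letter names make it a fifth; at 6 semitones (a half step narrower than perfect) the quality is diminished.

diminished fifth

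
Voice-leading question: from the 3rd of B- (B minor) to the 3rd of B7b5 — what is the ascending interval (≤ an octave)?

The 3rd of B- (B minor) is D; the 3rd of B7b5 is D♯.
D up to D♯ is 1 semitone, a half step wider than a perfect unison, so the interval is augmented.

A1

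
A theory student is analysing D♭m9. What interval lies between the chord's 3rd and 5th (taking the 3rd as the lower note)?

Spelling the chord: D♭ F♭ A♭ C♭ E♭.
3rd = F♭; 5th = A♭.
From F♭ to A♭ is 4 semitones, exactly the major third.

major 3rd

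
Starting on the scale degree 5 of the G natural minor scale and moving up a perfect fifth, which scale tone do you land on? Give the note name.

A

The scale is G A Bb C D Eb F.
The scale degree 5 is D; a perfect fifth above that is A — scale degree 2.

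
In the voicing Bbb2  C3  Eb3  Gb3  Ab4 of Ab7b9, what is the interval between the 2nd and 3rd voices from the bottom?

minor 3rd

Those voices are C3 and Eb3.
C up to Eb is 3 semitones, a half step narrower than a major third, so the interval is minor.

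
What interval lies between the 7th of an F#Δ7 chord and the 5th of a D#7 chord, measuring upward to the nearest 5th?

F#Δ7 has E# as its 7th, and D#7 has A# as its 5th.
E# up to A# spans 4 letter names and 5 semitones — a perfect fourth.

P4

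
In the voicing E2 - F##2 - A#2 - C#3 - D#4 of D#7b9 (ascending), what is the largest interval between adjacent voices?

major ninth

Adjacent intervals: E2→F##2 = augmented second; F##2→A#2 = minor third; A#2→C#3 = minor third; C#3→D#4 = major ninth.
The largest is C#3 to D#4, a major ninth (14 semitones).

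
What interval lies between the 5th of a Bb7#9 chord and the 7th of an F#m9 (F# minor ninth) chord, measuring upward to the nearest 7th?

The 5th of Bb7#9 is F; the 7th of F#m9 (F# minor ninth) is E.
F up to E spans 7 letter names and 11 semitones — a major seventh.

major 7th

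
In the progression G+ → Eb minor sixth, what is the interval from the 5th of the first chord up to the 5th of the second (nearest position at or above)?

diminished sixth

G+ has D# as its 5th, and Eb minor sixth has Bb as its 5th.
From D# to Bb: 7 semitones over a sixth = diminished.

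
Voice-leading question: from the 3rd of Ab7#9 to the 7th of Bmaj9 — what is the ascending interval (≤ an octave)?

Ab7#9 has C as its 3rd, and Bmaj9 has A# as its 7th.
6 letter names make it a sixth; at 10 semitones (a half step wider than major) the quality is augmented.

augmented 6th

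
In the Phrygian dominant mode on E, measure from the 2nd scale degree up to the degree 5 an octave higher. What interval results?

augmented eleventh

E phrygian dominant: E F G# A B C D.
2nd scale degree = F; scale degree 5 (up an octave) = B.
11 letter names make it an eleventh; at 18 semitones (a half step wider than perfect) the quality is augmented.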